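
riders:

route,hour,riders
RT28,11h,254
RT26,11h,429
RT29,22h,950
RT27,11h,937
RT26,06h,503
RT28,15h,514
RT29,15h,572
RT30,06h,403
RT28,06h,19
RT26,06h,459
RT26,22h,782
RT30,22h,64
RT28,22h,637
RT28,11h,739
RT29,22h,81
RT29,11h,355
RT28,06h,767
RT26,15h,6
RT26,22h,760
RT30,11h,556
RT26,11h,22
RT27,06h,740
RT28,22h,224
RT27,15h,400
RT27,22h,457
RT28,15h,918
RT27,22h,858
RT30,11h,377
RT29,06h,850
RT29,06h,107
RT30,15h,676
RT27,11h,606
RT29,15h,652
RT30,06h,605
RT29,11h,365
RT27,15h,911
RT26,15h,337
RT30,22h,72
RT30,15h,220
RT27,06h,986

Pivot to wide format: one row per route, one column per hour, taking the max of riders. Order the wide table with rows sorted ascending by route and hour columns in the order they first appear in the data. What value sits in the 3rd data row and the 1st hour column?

739

With rows sorted ascending by route, row 3 is route=RT28. hour columns in first-appearance order: 11h, 22h, 06h, 15h; column 1 is 11h.
Long rows with route=RT28, hour=11h: max(254, 739) = 739.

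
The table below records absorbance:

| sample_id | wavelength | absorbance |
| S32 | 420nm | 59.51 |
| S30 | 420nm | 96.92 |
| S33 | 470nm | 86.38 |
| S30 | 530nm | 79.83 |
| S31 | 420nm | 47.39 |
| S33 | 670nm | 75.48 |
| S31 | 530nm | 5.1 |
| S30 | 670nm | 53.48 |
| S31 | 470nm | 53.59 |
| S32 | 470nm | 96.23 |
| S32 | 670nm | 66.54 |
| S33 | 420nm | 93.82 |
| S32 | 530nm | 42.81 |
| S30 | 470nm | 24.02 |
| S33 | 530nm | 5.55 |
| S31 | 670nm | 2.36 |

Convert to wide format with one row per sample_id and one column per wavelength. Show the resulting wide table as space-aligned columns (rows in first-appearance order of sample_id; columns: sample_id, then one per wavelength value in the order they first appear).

Columns: sample_id plus the 4 distinct wavelength values (420nm, 470nm, 530nm, 670nm).
For example, row S32 column 420nm takes absorbance=59.51 from the long row (S32, 420nm).

sample_id  420nm  470nm  530nm  670nm
S32        59.51  96.23  42.81  66.54
S30        96.92  24.02  79.83  53.48
S33        93.82  86.38  5.55   75.48
S31        47.39  53.59  5.1    2.36 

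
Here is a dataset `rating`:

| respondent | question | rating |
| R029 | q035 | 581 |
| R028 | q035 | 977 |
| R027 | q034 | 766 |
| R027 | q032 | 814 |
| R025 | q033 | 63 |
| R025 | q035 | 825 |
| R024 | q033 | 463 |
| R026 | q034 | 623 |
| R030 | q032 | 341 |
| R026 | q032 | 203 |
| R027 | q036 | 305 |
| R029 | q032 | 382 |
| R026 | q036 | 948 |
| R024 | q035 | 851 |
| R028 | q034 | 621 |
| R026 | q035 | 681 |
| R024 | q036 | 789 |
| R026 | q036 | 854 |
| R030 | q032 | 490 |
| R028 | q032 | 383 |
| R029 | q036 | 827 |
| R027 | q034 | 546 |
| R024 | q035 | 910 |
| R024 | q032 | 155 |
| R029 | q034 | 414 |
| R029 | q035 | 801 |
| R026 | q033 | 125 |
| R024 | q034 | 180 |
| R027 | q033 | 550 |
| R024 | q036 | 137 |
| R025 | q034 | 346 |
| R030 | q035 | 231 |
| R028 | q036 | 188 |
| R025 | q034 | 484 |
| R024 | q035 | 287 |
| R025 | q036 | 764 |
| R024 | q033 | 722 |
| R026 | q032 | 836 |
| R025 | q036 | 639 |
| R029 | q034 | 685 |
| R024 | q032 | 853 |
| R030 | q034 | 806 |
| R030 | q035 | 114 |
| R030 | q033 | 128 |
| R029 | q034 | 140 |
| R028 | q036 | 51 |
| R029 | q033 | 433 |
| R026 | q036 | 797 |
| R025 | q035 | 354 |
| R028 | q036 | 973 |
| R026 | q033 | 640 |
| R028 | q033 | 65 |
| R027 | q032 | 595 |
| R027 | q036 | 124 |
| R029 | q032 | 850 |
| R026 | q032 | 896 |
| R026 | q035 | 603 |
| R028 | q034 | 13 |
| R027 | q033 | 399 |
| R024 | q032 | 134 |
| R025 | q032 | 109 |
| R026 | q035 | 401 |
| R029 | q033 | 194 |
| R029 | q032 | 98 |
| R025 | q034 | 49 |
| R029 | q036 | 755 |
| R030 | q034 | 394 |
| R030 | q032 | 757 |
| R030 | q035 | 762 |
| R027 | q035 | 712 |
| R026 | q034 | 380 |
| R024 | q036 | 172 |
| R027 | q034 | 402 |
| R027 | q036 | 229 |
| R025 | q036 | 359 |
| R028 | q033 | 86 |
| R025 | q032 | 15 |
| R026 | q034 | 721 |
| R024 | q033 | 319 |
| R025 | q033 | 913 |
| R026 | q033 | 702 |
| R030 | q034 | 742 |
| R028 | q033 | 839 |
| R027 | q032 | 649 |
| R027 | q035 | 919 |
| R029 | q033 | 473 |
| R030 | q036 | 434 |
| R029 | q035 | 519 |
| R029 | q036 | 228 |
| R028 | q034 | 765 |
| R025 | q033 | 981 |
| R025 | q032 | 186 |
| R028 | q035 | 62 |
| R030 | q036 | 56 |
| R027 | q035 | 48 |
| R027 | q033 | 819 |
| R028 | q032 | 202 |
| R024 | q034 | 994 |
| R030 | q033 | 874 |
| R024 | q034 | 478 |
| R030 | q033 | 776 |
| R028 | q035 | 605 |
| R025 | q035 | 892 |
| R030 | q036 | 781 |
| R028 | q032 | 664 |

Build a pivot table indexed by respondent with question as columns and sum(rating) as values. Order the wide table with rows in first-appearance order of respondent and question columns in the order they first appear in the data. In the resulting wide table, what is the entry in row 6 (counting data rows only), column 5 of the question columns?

2599

With rows in first-appearance order of respondent, row 6 is respondent=R026. question columns in first-appearance order: q035, q034, q032, q033, q036; column 5 is q036.
Long rows with respondent=R026, question=q036: 948 + 854 + 797 = 2599.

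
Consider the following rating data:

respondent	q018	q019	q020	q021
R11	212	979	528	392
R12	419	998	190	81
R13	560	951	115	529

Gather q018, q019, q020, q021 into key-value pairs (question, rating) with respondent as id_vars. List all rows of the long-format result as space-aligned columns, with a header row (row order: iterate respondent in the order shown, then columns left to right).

respondent  question  rating
R11         q018      212   
R11         q019      979   
R11         q020      528   
R11         q021      392   
R12         q018      419   
R12         q019      998   
R12         q020      190   
R12         q021      81    
R13         q018      560   
R13         q019      951   
R13         q020      115   
R13         q021      529   

Each (respondent, column) pair becomes one row: 3 × 4 = 12 rows.
For example, (R11, q018) → rating=212.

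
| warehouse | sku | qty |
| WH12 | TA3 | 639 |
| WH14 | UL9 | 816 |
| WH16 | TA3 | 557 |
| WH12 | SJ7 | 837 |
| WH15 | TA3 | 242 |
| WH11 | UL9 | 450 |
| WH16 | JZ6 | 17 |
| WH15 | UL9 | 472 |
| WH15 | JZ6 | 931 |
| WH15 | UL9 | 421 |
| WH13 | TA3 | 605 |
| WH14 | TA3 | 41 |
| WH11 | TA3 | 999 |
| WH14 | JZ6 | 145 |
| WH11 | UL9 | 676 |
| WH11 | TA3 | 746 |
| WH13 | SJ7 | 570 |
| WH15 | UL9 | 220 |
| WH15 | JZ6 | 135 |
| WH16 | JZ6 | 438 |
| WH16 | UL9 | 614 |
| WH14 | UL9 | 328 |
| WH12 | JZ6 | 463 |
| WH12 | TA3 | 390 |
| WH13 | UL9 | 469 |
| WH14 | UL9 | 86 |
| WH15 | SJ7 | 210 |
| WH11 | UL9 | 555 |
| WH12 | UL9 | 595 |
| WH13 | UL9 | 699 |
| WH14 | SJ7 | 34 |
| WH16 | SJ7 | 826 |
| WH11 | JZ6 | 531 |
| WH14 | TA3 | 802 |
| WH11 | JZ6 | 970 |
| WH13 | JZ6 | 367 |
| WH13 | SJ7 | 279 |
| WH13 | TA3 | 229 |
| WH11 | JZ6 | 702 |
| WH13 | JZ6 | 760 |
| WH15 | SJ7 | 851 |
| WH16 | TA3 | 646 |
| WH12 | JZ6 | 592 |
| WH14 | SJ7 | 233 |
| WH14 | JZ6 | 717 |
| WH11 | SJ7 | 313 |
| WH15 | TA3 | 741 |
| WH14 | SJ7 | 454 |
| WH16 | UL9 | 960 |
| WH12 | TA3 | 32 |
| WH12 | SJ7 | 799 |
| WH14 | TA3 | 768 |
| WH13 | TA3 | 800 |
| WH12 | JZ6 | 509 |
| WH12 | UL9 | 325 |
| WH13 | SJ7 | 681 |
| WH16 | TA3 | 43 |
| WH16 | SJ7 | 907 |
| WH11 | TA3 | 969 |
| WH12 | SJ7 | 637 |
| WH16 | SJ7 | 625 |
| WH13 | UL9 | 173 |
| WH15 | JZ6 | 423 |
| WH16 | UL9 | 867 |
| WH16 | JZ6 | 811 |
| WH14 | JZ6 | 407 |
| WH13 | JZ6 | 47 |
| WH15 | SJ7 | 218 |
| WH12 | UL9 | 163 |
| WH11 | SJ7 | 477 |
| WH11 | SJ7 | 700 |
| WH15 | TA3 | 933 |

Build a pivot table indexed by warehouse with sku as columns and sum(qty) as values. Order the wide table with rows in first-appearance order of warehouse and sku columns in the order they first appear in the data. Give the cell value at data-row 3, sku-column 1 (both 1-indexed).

1246

With rows in first-appearance order of warehouse, row 3 is warehouse=WH16. sku columns in first-appearance order: TA3, UL9, SJ7, JZ6; column 1 is TA3.
Long rows with warehouse=WH16, sku=TA3: 557 + 646 + 43 = 1246.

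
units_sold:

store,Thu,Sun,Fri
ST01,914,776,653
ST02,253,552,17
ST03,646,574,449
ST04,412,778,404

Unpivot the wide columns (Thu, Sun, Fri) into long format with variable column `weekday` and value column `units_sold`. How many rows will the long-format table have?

4 store values × 3 melted columns = 12 rows.

12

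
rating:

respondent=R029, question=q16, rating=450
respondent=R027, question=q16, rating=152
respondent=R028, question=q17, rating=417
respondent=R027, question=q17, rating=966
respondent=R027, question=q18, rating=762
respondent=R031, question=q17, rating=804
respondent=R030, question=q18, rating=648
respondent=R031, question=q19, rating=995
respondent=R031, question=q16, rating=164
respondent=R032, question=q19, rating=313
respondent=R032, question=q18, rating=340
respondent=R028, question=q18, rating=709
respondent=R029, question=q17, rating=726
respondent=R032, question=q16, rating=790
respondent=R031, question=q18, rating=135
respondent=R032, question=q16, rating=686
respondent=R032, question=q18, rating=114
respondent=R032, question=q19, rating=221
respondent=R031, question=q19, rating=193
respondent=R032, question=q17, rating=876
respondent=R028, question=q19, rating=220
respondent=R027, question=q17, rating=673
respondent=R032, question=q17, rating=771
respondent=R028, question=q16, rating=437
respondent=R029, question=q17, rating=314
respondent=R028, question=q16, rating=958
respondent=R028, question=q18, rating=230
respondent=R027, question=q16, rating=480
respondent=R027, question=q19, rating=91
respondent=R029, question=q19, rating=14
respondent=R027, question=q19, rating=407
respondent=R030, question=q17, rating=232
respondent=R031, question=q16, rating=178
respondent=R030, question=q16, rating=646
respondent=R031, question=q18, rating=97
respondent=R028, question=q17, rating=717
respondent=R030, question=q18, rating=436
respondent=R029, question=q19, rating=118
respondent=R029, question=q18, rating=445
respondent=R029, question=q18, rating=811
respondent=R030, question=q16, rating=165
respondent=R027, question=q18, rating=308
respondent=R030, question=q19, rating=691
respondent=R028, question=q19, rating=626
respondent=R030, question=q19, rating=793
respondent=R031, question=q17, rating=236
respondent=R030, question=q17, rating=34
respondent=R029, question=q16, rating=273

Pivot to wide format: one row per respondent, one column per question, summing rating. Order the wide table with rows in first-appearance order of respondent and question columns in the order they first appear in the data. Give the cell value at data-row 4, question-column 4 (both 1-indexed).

1188

With rows in first-appearance order of respondent, row 4 is respondent=R031. question columns in first-appearance order: q16, q17, q18, q19; column 4 is q19.
Long rows with respondent=R031, question=q19: 995 + 193 = 1188.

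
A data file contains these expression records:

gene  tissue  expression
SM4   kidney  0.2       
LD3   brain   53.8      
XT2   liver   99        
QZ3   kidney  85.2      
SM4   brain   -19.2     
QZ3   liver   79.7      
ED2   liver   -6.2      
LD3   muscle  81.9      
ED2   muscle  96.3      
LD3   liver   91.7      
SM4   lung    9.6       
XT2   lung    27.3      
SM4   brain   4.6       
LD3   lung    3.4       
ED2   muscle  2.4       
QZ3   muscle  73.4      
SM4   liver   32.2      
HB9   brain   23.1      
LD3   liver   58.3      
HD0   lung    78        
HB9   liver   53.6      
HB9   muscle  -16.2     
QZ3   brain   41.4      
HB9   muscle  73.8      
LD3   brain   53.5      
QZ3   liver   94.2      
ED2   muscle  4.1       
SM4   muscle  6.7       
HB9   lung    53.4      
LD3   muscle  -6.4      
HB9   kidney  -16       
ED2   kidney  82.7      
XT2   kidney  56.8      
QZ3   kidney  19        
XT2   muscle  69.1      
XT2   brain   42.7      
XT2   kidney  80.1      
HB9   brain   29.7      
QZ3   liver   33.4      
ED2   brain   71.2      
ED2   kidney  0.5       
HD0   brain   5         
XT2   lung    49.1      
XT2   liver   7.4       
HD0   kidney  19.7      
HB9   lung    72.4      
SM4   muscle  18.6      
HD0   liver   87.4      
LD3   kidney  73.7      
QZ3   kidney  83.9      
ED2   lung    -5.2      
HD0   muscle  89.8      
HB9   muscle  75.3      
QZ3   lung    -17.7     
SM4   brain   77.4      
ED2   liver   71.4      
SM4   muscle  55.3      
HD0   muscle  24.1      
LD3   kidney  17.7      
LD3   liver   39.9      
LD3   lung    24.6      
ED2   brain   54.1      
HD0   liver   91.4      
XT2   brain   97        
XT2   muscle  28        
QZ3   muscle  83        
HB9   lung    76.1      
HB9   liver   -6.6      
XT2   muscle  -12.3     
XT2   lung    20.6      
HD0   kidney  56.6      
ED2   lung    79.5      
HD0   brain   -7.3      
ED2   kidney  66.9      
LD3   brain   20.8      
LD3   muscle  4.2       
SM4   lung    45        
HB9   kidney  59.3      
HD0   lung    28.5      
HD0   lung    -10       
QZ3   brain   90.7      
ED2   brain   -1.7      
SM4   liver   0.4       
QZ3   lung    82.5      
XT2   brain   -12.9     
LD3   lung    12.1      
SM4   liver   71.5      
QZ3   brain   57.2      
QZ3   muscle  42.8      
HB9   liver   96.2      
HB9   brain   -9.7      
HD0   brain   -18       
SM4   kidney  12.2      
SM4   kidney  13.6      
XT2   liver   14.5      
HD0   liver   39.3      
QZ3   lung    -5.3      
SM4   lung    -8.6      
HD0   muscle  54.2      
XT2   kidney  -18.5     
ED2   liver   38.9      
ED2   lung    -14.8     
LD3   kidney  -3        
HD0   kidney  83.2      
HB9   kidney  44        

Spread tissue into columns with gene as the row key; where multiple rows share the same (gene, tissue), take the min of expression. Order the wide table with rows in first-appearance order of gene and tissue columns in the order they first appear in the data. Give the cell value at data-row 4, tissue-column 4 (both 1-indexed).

42.8

With rows in first-appearance order of gene, row 4 is gene=QZ3. tissue columns in first-appearance order: kidney, brain, liver, muscle, lung; column 4 is muscle.
Long rows with gene=QZ3, tissue=muscle: min(73.4, 83, 42.8) = 42.8.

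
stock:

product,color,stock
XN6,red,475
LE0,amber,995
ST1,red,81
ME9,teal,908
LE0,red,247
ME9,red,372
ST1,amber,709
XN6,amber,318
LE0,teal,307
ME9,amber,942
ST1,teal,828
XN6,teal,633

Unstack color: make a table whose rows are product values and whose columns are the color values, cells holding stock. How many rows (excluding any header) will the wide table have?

4 distinct product values → 4 rows.

4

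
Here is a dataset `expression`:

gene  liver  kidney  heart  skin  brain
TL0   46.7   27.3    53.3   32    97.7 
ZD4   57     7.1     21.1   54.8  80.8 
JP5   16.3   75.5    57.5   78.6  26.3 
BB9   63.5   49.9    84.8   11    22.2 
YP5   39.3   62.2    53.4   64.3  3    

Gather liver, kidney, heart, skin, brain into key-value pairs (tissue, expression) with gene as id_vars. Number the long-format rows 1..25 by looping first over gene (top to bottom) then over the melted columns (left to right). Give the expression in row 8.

21.1

25 rows total (5 × 5). Row 8: index ⌊(8-1)/5⌋ = 1 into gene → ZD4; (8-1) mod 5 = 2 into the melted columns → heart.
So row 8 is (ZD4, heart, 21.1); expression = 21.1.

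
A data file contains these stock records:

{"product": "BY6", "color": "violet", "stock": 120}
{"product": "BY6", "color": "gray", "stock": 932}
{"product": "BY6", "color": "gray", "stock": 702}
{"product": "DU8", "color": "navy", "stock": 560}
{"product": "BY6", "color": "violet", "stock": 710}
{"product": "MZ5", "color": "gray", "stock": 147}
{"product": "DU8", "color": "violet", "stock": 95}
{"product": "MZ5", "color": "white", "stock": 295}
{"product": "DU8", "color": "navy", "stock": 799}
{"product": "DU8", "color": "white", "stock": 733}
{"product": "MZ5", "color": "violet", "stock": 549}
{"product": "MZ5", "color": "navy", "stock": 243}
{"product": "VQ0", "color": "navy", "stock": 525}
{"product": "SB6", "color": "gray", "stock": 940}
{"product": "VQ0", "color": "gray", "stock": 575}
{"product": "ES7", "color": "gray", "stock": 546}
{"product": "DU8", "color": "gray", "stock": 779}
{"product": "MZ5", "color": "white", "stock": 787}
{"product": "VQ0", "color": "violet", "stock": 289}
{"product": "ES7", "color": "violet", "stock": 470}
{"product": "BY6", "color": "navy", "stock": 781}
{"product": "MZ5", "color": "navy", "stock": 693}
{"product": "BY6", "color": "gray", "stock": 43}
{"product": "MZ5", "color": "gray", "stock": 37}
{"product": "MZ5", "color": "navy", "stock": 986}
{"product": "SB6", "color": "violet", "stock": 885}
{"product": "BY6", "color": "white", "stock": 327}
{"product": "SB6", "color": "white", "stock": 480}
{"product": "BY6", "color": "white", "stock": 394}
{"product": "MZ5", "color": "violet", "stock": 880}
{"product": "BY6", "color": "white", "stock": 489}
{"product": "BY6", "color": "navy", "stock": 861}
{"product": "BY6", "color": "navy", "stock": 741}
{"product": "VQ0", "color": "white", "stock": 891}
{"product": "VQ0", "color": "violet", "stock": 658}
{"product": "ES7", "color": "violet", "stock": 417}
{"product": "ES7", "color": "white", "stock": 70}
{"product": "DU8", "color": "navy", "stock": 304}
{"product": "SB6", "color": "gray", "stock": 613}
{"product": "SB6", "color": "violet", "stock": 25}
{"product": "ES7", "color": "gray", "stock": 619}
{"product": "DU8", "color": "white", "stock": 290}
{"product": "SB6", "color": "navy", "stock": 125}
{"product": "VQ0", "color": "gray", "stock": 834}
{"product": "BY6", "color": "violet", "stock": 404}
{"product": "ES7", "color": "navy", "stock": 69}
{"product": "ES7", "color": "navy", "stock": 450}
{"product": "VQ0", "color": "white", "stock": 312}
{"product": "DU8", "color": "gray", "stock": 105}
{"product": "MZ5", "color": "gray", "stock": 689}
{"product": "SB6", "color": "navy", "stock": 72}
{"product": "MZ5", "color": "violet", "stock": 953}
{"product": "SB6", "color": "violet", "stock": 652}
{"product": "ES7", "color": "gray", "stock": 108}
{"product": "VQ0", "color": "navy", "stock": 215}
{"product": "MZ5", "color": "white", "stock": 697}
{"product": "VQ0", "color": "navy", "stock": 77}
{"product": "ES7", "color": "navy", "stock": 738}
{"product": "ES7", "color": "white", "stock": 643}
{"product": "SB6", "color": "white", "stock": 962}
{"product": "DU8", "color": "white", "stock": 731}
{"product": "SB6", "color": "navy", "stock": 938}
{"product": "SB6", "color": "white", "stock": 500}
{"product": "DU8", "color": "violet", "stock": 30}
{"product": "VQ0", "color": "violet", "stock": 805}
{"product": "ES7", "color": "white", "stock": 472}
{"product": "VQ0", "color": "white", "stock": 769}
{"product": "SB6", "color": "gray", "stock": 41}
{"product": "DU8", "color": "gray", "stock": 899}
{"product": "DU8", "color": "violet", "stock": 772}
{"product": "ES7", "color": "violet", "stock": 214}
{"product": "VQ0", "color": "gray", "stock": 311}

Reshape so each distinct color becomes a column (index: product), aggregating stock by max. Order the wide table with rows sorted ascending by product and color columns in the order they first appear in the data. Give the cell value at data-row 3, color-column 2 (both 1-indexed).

With rows sorted ascending by product, row 3 is product=ES7. color columns in first-appearance order: violet, gray, navy, white; column 2 is gray.
Long rows with product=ES7, color=gray: max(546, 619, 108) = 619.

619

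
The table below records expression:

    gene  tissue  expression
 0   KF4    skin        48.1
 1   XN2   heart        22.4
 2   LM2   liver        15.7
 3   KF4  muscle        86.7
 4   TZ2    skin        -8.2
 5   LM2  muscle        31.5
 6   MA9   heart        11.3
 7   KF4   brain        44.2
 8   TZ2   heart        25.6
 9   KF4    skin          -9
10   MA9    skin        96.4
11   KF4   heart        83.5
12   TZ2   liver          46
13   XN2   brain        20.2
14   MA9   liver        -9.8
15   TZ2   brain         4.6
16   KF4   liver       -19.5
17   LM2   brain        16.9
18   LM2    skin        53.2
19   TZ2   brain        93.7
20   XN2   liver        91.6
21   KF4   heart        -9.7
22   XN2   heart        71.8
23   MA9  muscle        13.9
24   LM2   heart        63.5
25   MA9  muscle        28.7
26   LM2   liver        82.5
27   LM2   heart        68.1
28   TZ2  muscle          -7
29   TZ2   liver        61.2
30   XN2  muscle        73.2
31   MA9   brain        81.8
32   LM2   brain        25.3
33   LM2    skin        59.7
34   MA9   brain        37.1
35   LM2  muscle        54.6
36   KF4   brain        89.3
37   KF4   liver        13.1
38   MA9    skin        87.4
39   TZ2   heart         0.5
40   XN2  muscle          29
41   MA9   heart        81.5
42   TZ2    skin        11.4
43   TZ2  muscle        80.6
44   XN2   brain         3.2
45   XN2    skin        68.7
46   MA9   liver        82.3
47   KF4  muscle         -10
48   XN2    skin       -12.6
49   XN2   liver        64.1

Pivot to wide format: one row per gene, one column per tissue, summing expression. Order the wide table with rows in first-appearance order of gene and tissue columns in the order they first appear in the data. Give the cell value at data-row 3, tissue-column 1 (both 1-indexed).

With rows in first-appearance order of gene, row 3 is gene=LM2. tissue columns in first-appearance order: skin, heart, liver, muscle, brain; column 1 is skin.
Long rows with gene=LM2, tissue=skin: 53.2 + 59.7 = 112.9.

112.9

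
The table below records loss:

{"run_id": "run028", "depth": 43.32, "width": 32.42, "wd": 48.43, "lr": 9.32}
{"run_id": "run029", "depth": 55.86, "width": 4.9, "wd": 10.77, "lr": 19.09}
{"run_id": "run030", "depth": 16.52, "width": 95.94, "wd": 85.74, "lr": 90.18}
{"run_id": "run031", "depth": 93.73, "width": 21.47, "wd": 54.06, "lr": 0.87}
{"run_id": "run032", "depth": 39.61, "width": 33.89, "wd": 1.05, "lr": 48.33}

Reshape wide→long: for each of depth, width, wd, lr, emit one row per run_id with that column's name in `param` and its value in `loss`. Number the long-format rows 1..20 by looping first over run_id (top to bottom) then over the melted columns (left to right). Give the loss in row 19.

20 rows total (5 × 4). Row 19: index ⌊(19-1)/4⌋ = 4 into run_id → run032; (19-1) mod 4 = 2 into the melted columns → wd.
So row 19 is (run032, wd, 1.05); loss = 1.05.

1.05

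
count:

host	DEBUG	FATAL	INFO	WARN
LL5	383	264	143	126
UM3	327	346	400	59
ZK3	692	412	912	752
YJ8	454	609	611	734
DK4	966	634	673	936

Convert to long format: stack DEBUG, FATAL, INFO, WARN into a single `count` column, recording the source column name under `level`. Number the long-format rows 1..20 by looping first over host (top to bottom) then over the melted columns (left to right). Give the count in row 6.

346

20 rows total (5 × 4). Row 6: index ⌊(6-1)/4⌋ = 1 into host → UM3; (6-1) mod 4 = 1 into the melted columns → FATAL.
So row 6 is (UM3, FATAL, 346); count = 346.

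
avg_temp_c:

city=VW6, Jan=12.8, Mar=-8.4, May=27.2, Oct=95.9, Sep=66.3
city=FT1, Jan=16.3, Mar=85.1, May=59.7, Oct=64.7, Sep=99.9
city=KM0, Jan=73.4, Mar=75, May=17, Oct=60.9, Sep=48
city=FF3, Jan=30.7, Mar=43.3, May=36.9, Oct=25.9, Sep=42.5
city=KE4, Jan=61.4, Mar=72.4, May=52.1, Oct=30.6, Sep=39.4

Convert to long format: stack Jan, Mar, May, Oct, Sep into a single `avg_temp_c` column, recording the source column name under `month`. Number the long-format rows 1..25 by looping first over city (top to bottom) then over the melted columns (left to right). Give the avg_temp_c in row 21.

61.4

25 rows total (5 × 5). Row 21: index ⌊(21-1)/5⌋ = 4 into city → KE4; (21-1) mod 5 = 0 into the melted columns → Jan.
So row 21 is (KE4, Jan, 61.4); avg_temp_c = 61.4.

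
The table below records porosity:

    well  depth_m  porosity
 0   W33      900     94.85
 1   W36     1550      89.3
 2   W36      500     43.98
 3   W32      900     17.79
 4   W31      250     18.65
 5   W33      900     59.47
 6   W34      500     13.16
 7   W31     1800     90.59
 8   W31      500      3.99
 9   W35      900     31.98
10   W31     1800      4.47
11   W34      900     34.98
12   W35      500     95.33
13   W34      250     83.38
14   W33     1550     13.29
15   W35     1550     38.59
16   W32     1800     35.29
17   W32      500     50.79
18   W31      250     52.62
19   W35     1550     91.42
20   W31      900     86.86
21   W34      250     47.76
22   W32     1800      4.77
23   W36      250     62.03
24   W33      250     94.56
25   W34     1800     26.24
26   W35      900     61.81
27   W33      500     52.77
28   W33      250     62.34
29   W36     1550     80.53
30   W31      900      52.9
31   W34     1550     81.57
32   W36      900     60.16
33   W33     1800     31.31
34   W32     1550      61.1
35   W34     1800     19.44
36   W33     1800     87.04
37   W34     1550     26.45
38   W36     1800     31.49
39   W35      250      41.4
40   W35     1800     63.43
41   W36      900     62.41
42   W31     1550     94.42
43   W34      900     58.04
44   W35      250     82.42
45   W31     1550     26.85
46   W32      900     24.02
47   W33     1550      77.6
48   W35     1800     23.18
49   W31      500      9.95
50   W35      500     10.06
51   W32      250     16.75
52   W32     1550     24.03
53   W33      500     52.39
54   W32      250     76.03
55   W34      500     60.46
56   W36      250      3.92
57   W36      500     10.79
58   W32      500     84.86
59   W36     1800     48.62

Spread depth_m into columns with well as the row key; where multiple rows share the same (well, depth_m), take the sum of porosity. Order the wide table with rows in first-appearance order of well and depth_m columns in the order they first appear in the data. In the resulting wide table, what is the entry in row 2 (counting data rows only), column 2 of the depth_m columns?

With rows in first-appearance order of well, row 2 is well=W36. depth_m columns in first-appearance order: 900, 1550, 500, 250, 1800; column 2 is 1550.
Long rows with well=W36, depth_m=1550: 89.3 + 80.53 = 169.83.

169.83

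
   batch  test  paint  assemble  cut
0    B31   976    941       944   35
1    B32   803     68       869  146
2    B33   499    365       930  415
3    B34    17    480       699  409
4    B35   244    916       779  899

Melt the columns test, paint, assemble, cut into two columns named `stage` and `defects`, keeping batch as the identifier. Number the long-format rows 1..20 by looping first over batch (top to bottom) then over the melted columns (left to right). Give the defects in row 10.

365

20 rows total (5 × 4). Row 10: index ⌊(10-1)/4⌋ = 2 into batch → B33; (10-1) mod 4 = 1 into the melted columns → paint.
So row 10 is (B33, paint, 365); defects = 365.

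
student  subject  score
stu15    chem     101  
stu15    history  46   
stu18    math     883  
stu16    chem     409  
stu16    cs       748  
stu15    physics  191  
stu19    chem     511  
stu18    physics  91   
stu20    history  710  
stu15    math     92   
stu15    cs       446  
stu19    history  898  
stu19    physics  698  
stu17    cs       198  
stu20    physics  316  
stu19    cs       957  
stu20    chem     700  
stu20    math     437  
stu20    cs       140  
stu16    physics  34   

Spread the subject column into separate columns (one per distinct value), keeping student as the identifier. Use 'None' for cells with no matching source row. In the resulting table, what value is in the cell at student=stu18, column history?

None

No long-format row has student=stu18 and subject=history, so the cell is None.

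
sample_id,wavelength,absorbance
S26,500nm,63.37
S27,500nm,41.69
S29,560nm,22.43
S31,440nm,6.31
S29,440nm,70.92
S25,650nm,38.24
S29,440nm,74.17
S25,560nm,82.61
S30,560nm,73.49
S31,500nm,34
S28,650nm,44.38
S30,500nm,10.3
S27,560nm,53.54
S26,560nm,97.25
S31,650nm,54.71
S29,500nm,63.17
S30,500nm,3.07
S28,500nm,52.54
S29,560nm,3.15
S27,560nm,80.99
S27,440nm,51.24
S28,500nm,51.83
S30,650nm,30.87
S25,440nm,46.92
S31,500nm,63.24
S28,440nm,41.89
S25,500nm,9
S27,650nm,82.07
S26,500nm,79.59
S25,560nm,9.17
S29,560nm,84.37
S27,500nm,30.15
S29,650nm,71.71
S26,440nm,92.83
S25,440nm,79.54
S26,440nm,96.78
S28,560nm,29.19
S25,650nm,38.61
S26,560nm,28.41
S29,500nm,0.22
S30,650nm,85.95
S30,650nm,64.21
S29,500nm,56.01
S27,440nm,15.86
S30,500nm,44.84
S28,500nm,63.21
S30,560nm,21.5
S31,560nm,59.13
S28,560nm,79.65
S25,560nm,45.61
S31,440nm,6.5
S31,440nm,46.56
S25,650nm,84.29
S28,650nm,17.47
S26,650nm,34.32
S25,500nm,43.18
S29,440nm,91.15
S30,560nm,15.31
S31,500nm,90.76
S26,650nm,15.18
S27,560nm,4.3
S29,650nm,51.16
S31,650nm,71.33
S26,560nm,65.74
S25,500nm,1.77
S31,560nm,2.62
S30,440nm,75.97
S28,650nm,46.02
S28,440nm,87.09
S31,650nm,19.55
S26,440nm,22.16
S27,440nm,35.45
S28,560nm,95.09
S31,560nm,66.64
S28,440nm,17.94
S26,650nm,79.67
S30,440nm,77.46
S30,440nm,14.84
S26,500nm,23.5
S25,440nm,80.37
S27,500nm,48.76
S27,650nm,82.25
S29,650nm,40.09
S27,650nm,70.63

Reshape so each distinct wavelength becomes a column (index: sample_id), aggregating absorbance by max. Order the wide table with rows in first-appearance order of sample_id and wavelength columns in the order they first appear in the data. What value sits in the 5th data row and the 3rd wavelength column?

With rows in first-appearance order of sample_id, row 5 is sample_id=S25. wavelength columns in first-appearance order: 500nm, 560nm, 440nm, 650nm; column 3 is 440nm.
Long rows with sample_id=S25, wavelength=440nm: max(46.92, 79.54, 80.37) = 80.37.

80.37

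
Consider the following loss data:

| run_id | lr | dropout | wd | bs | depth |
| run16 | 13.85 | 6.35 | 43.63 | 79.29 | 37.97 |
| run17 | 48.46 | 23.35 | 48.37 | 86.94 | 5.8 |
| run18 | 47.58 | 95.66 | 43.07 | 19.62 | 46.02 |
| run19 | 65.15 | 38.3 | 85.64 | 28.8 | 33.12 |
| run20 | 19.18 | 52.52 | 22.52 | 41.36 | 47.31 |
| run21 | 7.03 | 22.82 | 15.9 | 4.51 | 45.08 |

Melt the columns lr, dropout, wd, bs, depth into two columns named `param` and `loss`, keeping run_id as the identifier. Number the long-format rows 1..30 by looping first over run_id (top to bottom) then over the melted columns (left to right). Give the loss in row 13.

30 rows total (6 × 5). Row 13: index ⌊(13-1)/5⌋ = 2 into run_id → run18; (13-1) mod 5 = 2 into the melted columns → wd.
So row 13 is (run18, wd, 43.07); loss = 43.07.

43.07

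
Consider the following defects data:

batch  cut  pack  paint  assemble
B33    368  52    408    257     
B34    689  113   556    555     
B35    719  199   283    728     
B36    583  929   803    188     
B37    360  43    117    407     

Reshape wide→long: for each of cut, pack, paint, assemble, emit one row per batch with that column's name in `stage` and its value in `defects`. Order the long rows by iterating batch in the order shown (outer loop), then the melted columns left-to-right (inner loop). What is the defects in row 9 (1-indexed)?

20 rows total (5 × 4). Row 9: index ⌊(9-1)/4⌋ = 2 into batch → B35; (9-1) mod 4 = 0 into the melted columns → cut.
So row 9 is (B35, cut, 719); defects = 719.

719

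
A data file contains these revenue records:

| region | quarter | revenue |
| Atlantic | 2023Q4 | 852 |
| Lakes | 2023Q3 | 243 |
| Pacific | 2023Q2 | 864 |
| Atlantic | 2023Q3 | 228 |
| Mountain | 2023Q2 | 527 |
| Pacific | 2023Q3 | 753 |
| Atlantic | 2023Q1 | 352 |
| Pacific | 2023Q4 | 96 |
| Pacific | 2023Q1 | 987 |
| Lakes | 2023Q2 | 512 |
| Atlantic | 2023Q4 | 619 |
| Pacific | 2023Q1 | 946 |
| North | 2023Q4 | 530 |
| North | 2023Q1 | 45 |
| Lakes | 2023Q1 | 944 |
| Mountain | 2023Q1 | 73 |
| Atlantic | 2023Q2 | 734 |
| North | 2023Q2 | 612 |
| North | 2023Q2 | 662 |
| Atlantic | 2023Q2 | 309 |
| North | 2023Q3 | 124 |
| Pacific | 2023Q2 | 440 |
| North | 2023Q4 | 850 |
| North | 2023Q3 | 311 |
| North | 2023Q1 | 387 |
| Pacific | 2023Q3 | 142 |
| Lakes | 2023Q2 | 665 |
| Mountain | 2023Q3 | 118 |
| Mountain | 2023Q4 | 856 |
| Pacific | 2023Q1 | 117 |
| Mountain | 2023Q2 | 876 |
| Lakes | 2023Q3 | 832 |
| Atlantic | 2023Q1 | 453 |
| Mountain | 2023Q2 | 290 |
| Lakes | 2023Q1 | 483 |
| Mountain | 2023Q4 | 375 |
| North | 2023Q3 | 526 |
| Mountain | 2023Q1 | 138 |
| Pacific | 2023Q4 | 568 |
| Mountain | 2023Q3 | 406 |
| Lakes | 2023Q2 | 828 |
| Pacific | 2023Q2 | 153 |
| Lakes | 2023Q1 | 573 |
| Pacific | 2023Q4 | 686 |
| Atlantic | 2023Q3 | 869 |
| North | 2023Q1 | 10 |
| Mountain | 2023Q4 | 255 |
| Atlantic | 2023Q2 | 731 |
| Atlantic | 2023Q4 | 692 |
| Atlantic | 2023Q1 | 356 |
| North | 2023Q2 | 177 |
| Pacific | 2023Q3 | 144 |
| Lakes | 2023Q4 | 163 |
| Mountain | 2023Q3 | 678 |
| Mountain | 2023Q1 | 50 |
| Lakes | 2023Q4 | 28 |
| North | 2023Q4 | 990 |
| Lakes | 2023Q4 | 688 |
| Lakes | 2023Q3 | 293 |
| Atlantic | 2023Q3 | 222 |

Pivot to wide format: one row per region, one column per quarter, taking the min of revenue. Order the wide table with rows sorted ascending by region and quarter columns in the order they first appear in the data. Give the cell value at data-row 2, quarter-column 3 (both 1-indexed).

With rows sorted ascending by region, row 2 is region=Lakes. quarter columns in first-appearance order: 2023Q4, 2023Q3, 2023Q2, 2023Q1; column 3 is 2023Q2.
Long rows with region=Lakes, quarter=2023Q2: min(512, 665, 828) = 512.

512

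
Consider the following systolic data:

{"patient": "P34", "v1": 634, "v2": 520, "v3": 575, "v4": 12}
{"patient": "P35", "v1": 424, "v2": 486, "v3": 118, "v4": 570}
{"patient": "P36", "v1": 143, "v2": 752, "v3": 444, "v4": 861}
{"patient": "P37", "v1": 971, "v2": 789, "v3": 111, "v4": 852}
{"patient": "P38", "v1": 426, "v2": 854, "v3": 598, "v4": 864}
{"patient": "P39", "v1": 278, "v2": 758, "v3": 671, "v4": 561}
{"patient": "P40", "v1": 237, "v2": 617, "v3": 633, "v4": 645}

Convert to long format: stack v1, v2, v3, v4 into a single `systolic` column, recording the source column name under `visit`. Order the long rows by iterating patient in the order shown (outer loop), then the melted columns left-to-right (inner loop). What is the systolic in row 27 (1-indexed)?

633

28 rows total (7 × 4). Row 27: index ⌊(27-1)/4⌋ = 6 into patient → P40; (27-1) mod 4 = 2 into the melted columns → v3.
So row 27 is (P40, v3, 633); systolic = 633.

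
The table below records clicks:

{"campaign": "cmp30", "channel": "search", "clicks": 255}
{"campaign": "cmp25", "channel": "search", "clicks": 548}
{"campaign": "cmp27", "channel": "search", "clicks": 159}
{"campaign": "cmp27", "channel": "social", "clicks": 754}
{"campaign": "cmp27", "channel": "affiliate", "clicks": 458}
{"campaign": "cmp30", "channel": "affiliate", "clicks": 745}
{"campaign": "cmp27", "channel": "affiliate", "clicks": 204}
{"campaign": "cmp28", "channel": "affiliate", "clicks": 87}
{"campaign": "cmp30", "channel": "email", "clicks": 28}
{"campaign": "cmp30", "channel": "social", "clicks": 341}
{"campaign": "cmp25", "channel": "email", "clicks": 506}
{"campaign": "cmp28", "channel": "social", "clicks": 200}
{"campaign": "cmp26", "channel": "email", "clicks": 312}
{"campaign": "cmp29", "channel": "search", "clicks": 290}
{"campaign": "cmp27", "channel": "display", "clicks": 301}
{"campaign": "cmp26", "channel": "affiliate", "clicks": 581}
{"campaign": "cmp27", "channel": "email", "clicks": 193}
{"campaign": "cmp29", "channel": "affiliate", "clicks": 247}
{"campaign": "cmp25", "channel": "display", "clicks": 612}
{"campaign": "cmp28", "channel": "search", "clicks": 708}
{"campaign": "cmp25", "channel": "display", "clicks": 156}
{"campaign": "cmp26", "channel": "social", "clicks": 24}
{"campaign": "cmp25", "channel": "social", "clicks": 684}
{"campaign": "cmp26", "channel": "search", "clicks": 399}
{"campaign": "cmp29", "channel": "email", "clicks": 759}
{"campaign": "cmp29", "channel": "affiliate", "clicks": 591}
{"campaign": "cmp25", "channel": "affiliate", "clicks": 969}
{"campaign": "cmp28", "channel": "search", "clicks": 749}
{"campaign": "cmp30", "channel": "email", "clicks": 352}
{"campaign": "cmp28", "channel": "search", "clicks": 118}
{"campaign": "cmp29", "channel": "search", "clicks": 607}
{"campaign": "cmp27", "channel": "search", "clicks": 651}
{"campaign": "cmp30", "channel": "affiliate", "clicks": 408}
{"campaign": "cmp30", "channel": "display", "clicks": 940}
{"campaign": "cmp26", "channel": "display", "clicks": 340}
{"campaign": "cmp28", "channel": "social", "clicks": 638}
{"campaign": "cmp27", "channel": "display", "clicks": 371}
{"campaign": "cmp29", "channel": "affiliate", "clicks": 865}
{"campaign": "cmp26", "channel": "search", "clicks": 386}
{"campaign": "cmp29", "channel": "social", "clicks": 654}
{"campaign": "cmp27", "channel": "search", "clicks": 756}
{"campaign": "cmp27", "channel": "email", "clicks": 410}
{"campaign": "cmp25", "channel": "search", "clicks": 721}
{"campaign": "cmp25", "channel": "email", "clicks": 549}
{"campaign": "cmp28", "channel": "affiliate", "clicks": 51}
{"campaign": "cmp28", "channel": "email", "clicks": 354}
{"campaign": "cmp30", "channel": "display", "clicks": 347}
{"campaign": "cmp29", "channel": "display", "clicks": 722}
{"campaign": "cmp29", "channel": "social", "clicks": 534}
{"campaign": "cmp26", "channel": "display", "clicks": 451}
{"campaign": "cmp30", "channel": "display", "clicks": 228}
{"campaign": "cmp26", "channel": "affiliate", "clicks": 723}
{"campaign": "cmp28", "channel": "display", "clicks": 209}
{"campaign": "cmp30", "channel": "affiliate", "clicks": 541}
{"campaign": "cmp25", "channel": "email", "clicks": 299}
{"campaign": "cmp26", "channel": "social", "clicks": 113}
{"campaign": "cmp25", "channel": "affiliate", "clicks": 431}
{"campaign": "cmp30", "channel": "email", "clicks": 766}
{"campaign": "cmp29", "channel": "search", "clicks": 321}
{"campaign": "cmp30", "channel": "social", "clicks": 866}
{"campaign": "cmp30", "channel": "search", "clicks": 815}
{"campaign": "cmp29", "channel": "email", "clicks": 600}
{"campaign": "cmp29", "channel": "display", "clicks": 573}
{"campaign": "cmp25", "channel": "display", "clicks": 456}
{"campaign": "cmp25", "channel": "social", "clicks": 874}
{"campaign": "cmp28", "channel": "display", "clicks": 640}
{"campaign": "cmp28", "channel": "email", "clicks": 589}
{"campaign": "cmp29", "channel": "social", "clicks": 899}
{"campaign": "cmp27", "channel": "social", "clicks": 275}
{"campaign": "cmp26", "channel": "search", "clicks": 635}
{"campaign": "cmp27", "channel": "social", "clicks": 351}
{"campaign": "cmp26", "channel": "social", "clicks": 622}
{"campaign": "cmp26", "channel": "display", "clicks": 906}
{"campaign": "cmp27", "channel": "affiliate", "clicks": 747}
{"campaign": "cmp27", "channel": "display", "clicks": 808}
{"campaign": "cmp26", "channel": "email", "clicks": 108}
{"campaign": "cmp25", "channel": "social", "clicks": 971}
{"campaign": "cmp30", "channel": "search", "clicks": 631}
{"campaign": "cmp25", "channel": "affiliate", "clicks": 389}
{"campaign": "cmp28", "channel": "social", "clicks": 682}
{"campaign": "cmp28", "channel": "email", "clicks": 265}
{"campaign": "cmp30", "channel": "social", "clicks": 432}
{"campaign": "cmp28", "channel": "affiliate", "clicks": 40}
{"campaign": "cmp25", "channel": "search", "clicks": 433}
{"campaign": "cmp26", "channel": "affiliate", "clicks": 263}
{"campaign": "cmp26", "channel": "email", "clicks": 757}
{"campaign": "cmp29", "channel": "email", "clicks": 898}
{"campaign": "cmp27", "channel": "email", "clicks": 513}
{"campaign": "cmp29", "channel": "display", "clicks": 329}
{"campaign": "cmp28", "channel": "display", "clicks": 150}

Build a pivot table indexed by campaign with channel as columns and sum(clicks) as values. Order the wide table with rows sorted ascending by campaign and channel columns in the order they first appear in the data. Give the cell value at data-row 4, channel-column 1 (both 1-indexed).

With rows sorted ascending by campaign, row 4 is campaign=cmp28. channel columns in first-appearance order: search, social, affiliate, email, display; column 1 is search.
Long rows with campaign=cmp28, channel=search: 708 + 749 + 118 = 1575.

1575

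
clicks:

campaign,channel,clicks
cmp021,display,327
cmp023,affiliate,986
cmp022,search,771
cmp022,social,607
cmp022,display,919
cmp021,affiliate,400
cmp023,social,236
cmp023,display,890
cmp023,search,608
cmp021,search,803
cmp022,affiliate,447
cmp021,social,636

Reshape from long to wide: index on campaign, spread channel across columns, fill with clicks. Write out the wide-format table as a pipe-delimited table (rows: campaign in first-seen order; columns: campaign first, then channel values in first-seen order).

| campaign | display | affiliate | search | social |
| cmp021 | 327 | 400 | 803 | 636 |
| cmp023 | 890 | 986 | 608 | 236 |
| cmp022 | 919 | 447 | 771 | 607 |

Columns: campaign plus the 4 distinct channel values (display, affiliate, search, social).
For example, row cmp021 column display takes clicks=327 from the long row (cmp021, display).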